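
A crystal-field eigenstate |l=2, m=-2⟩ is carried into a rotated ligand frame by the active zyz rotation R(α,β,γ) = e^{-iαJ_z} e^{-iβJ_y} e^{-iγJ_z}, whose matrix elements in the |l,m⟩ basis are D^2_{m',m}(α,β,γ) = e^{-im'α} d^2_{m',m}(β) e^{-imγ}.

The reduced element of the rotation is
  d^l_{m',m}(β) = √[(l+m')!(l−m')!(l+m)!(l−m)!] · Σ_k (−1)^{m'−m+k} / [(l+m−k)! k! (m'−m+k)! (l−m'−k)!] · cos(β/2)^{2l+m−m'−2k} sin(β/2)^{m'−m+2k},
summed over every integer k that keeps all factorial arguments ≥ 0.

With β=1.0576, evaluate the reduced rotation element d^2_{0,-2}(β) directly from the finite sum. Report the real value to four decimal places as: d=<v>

d=0.4648

d^2_{0,-2}(β=1.0576) via the finite sum:
With c≡cos(β/2)=0.863413 and s≡sin(β/2)=0.504498, N=[2·2·1·24]^{1/2}=9.797959
k: max(0,(-2)−(0))=0 … min(2+(-2),2−(0))=0
  k=0: (−1)^2·9.7980/(4)·0.8634^2·0.5045^2 = +0.464763
d^2_{0,-2}(1.0576) = +0.464763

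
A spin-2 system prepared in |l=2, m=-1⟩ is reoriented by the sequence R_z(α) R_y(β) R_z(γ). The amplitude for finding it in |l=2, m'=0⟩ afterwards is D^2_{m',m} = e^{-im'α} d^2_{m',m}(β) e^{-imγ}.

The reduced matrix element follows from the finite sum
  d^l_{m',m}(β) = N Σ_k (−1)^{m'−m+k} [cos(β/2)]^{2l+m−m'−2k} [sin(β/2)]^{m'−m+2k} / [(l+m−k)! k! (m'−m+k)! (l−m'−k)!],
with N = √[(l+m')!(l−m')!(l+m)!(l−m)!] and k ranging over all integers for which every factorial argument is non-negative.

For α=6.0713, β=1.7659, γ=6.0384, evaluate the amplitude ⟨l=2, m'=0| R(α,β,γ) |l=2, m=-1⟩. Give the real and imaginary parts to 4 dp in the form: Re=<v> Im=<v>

Re=0.2260 Im=-0.0565

Split into d^2_{0,-1}(β=1.7659) × two z-phases.
Half-angle: c=0.634875, s=0.772615. N=√(2·2·1·6)=4.898979
The bounds max(0,m−m')=0 and min(l+m,l−m')=1 give 2 terms
  k=0: (−1)^1·4.8990/(2)·0.6349^3·0.7726^1 = -0.484287
  k=1: (−1)^2·4.8990/(2)·0.6349^1·0.7726^3 = +0.717221
d^2_{0,-1}(1.7659) = -0.484287 +0.717221 = +0.232934
Phases: e^{-i·(0)·6.0713}=+1.000000+0.000000i, e^{-i·(-1)·6.0384}=+0.970189-0.242348i ⇒ D=+0.225990-0.056451i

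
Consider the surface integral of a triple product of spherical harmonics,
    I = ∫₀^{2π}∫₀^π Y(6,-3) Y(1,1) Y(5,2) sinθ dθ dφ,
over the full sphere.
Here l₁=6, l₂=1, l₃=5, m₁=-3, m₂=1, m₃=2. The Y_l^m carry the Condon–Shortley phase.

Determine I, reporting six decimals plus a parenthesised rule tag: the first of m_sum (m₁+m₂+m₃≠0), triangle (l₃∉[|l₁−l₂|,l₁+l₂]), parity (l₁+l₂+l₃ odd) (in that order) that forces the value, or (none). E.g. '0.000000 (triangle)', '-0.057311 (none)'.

m-sum 0 ✓  L=12 even ✓  5≤5≤7 ✓
Π(2lᵢ+1) = 13×3×11 = 429
triangle coeff Δ(6,1,5) = 1/858
Σ_t [1,1]: t=1:−1/14400 = -1/14400
(3j)²=6/143 [(6 1 5; 0 0 0)], sign=+1
Σ_t [2,2]: t=2:+1/60480 = 1/60480
(3j)²=6/143 [(6 1 5; -3 1 2)], sign=-1
⇒ 4πI² = 108/143
I = (-1)√(108/143/(4π)) = -0.24515397
No selection rule forces the value: the integral is nonzero (none).

-0.245154 (none)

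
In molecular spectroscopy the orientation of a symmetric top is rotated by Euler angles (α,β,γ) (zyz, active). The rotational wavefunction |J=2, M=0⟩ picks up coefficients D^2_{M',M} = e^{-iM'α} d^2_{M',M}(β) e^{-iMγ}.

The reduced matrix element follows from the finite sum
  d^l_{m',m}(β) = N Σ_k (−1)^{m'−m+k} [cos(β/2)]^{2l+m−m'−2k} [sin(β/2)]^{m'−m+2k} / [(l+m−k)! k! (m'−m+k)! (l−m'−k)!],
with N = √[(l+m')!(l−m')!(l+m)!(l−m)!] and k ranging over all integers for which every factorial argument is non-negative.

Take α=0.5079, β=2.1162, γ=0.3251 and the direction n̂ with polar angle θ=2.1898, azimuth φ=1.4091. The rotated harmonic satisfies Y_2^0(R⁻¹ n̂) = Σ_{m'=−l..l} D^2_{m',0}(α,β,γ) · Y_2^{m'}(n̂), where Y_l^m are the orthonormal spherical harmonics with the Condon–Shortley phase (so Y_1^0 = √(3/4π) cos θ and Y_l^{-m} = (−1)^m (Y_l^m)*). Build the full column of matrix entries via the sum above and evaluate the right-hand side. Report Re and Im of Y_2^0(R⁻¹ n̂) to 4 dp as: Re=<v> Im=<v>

Need the full column D^2_{m',0} for m'=−2..2 at α=0.5079, β=2.1162, γ=0.3251.
cos(β/2)=0.490529, sin(β/2)=0.871425
d^2_{-2,0}: single k=2 term ⇒ +0.447574;  D = +0.235845+0.380394i
d^2_{-1,0}: k∈[1..2] ⇒ +0.251941 -0.795115 = -0.543174;  D = -0.474608-0.264169i
d^2_{0,0}: k∈[0..2] ⇒ +0.057897 -0.730885 +0.576660 = -0.096327;  D = -0.096327+0.000000i
d^2_{1,0}: k∈[0..1] ⇒ -0.251941 +0.795115 = +0.543174;  D = +0.474608-0.264169i
d^2_{2,0}: single k=0 term ⇒ +0.447574;  D = +0.235845-0.380394i
Y_2^{m'}(θ=2.1898,φ=1.4091) and Σ D·Y over m':
  (+0.2358+0.3804i)·(-0.2429-0.0814i)  (-0.4746-0.2642i)·(-0.0588+0.3603i)  (-0.0963+0.0000i)·(+0.0031+0.0000i)  (+0.4746-0.2642i)·(+0.0588+0.3603i)  (+0.2358-0.3804i)·(-0.2429+0.0814i)
Y_2^0(R⁻¹ n̂) = +0.193210-0.000000i

Re=0.1932 Im=0.0000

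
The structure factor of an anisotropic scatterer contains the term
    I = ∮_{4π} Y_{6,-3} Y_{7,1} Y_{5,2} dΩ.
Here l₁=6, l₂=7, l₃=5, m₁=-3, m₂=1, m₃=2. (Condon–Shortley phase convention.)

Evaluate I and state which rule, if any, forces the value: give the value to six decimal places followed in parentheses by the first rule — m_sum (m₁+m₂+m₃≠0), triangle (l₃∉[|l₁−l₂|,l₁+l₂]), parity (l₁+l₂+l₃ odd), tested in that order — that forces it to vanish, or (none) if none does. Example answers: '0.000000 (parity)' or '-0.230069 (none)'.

Rules hold: Σm=0, L=18 even, 1≤5≤13.
N = 13·15·11 = 2145
Δ = 8!·4!·6!/19! = 1/174594420
Racah Σ t=2..6: t=2:+1/4147200 t=3:−1/207360 t=4:+1/82944 t=5:−1/207360 t=6:+1/4147200 = 1/345600
⇒ 3j(6 7 5; 0 0 0)² = 420/46189, sgn -1
Racah Σ t=5..8: t=5:−1/622080 t=6:+1/414720 t=7:−1/2419200 t=8:+1/174182400 = 23/58060800
⇒ 3j(6 7 5; -3 1 2)² = 1587/923780, sgn -1
4πI² = N·(3j₀)²·(3jₘ)² = 499905/14919047
I = +1·√(0.0335078/4π) = 0.05163786
No selection rule forces the value: the integral is nonzero (none).

0.051638 (none)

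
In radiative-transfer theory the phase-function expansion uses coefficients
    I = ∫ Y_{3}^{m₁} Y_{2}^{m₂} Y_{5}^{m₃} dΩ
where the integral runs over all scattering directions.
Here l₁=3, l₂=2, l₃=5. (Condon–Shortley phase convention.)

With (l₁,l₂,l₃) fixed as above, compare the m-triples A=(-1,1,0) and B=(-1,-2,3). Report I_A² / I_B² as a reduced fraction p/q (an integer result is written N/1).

Same 3,2,5: normalisation and zero-m 3j drop out of the ratio.
A: Δ: 0! 6! 4! / 11! → 1/2310; sum: t=0:+1/288 = 1/288; 3j²(3 2 5; -1 1 0) = Δ·Π!·Σ² = 5/231  (sign -1)
B: Δ: 0! 6! 4! / 11! → 1/2310; sum: t=0:+1/1152 = 1/1152; 3j²(3 2 5; -1 -2 3) = Δ·Π!·Σ² = 1/33  (sign +1)
I_A²/I_B² = (5/231)/(1/33) = 5/7

5/7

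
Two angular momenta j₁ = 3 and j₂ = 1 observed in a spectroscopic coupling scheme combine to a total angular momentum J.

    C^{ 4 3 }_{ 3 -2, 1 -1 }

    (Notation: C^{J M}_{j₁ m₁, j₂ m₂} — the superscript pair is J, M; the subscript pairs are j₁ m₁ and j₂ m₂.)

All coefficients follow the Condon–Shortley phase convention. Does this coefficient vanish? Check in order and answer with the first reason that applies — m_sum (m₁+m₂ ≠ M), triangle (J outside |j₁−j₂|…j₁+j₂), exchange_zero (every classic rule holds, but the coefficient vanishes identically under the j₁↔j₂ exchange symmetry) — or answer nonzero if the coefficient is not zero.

m_sum

m-sum: m₁+m₂ = -2+(-1) = -3, M = 3  ✗ ⇒ coefficient is 0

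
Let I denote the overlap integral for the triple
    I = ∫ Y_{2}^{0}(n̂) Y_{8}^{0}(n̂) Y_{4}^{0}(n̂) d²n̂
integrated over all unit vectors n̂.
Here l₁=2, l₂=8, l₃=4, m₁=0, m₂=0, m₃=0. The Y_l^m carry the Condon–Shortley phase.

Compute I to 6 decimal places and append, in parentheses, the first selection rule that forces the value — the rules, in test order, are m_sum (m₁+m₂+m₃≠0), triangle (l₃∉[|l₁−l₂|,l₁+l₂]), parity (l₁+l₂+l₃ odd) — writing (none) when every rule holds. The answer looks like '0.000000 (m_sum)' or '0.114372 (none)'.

0.000000 (triangle)

|2−8|≤4≤2+8 violated ⇒ I = 0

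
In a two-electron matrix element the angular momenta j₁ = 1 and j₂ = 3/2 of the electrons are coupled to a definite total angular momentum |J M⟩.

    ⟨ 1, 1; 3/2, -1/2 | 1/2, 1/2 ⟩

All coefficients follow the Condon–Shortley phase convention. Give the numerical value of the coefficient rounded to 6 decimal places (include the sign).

j₁+j₂−J=2  J+j₁−j₂=0  J−j₁+j₂=1  j₁+j₂+J+1=4
(j₁±m₁, j₂±m₂, J±M) = (2,0,1,2,1,0)
P² = 2/3
sum k=0..0:
  [0] +1/2 = 1/2
S = 1/2
C² = P²·S² = 1/6 ; C = +0.408248

+√(1/6) = +0.408248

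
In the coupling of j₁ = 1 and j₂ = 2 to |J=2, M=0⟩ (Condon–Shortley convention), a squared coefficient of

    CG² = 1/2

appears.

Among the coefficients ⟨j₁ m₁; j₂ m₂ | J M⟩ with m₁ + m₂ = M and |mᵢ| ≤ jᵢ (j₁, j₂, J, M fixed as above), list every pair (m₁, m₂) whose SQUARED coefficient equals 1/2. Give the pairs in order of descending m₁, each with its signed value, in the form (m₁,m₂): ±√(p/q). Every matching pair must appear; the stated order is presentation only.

(1,-1): +√(1/2); (-1,1): −√(1/2)

Admissible pairs with m₁+m₂ = M = 0: (-1,1), (0,0), (1,-1)
  (m₁,m₂)=(1,-1): CG² = 1/2, CG = +√(1/2)   ← matches the target
  (m₁,m₂)=(0,0): CG² = 0/1, CG = 0
  (m₁,m₂)=(-1,1): CG² = 1/2, CG = −√(1/2)   ← matches the target
Pairs with CG² = 1/2: (1,-1): +√(1/2); (-1,1): −√(1/2)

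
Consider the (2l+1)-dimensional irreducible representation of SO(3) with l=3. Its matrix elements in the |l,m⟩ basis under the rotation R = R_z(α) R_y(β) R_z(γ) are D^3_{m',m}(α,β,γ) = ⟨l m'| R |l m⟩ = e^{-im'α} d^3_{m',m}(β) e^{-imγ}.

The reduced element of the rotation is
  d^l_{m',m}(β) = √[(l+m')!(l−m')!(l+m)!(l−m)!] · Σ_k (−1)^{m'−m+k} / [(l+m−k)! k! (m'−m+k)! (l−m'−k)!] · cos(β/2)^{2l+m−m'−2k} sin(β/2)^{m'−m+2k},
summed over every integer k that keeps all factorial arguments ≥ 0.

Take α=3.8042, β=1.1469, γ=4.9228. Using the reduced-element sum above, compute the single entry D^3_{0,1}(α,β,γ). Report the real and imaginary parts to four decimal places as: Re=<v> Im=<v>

D^3_{0,1}(3.8042,1.1469,4.9228) = e^{-i·0·3.8042}·d^3_{0,1}(1.1469)·e^{-i·1·4.9228}. Compute d first:
With c≡cos(β/2)=0.840034 and s≡sin(β/2)=0.542533, N=[6·6·24·2]^{1/2}=41.569219
k∈{1,2,3} keeps every argument non-negative
  k=1: (−1)^0·41.5692/(12)·0.8400^5·0.5425^1 = +0.786144
  k=2: (−1)^1·41.5692/(4)·0.8400^3·0.5425^3 = -0.983744
  k=3: (−1)^2·41.5692/(12)·0.8400^1·0.5425^5 = +0.136779
d^3_{0,1}(1.1469) = +0.786144 -0.983744 +0.136779 = -0.060821
Attach z-rotation phases: D = e^{-i(0)(3.8042)}·(-0.060821)·e^{-i(1)(4.9228)} = -0.012703-0.059480i

Re=-0.0127 Im=-0.0595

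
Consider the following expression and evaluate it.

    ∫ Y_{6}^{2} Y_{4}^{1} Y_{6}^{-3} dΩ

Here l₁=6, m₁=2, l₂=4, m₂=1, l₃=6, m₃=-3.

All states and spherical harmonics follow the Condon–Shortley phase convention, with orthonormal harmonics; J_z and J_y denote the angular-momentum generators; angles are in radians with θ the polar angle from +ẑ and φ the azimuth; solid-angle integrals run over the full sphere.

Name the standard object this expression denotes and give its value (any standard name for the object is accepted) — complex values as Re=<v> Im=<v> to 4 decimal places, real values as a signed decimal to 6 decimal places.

Gaunt coefficient, -0.131554

This is a Gaunt coefficient — the integral of a triple product of spherical harmonics over the sphere.
Checks pass: Σm=0; 16 even; l₃=6∈[2,10].
(2·6+1)(2·4+1)(2·6+1) = 1521
Δ: 4! 8! 4! / 17! → 1/15315300
sum: t=0:+1/829440 t=1:−1/25920 t=2:+1/9216 t=3:−1/25920 t=4:+1/829440 = 7/207360
3j²(6 4 6; 0 0 0) = Δ·Π!·Σ² = 28/2431  (sign +1)
sum: t=1:−1/103680 t=2:+1/34560 t=3:−1/120960 t=4:+1/5806080 = 13/1161216
3j²(6 4 6; 2 1 -3) = Δ·Π!·Σ² = 65/5236  (sign -1)
combine: 4πI² = 1521·28/2431·65/5236 = 7605/34969
take √, sign -1: I = -0.13155370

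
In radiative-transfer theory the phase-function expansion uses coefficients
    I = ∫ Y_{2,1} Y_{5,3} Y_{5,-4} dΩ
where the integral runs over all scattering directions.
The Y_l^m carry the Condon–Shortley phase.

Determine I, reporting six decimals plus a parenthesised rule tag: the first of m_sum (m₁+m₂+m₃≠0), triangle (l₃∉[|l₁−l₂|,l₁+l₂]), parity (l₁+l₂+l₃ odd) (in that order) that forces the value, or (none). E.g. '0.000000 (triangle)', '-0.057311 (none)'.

0.196098 (none)

m-sum 0 ✓  L=12 even ✓  3≤5≤7 ✓
Π(2lᵢ+1) = 5×11×11 = 605
triangle coeff Δ(2,5,5) = 1/38610
Σ_t [0,2]: t=0:+1/2880 t=1:−1/576 t=2:+1/2880 = -1/960
(3j)²=10/429 [(2 5 5; 0 0 0)], sign=+1
Σ_t [0,1]: t=0:+1/80640 t=1:−1/10080 = -1/11520
(3j)²=49/1430 [(2 5 5; 1 3 -4)], sign=+1
⇒ 4πI² = 245/507
I = (+1)√(245/507/(4π)) = 0.19609844
No selection rule forces the value: the integral is nonzero (none).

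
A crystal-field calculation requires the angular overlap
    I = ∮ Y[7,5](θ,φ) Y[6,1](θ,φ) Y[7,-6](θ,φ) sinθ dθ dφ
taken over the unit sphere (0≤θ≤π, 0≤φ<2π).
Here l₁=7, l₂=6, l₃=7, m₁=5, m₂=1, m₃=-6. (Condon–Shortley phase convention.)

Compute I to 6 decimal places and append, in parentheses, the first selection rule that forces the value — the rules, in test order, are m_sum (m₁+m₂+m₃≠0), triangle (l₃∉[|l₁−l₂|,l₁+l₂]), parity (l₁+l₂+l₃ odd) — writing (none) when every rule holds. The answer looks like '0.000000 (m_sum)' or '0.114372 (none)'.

m-sum 0 ✓  L=20 even ✓  1≤7≤13 ✓
Π(2lᵢ+1) = 15×13×15 = 2925
triangle coeff Δ(7,6,7) = 1/2444321880
Σ_t [0,6]: t=0:+1/2612736000 t=1:−1/20736000 t=2:+1/1658880 t=3:−1/746496 t=4:+1/1658880 t=5:−1/20736000 t=6:+1/2612736000 = -1/4354560
(3j)²=1000/138567 [(7 6 7; 0 0 0)], sign=+1
Σ_t [1,2]: t=1:−1/435456000 t=2:+1/232243200 = 1/497664000
(3j)²=77/12920 [(7 6 7; 5 1 -6)], sign=-1
⇒ 4πI² = 13125/104329
I = (-1)√(13125/104329/(4π)) = -0.10005578
No selection rule forces the value: the integral is nonzero (none).

-0.100056 (none)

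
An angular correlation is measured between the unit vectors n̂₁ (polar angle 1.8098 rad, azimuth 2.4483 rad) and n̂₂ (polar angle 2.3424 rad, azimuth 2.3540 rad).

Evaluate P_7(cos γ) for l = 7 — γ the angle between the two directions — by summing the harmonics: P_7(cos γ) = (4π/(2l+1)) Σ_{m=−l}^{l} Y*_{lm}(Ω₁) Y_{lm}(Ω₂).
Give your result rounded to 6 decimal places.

-0.403691

Summing Y*_{l m}(θ₁,φ₁)·Y_{l m}(θ₂,φ₂) over m ∈ [−7, 7]; prefactor 4π/(2·7+1) = 0.837758:
  term(m=-7) = (0.015692, 0.012181)   from Y*(Ω₁)=(-0.057289, -0.404600), Y(Ω₂)=(-0.034899, 0.033843)
  term(m=-6) = (0.055649, 0.035340)   from Y*(Ω₁)=(0.195564, -0.317096), Y(Ω₂)=(-0.002330, 0.176932)
  term(m=-5) = (-0.028377, -0.014468)   from Y*(Ω₁)=(-0.081714, 0.027522), Y(Ω₂)=(0.258337, 0.264070)
  term(m=-4) = (-0.146639, -0.058094)   from Y*(Ω₁)=(-0.328029, -0.126635), Y(Ω₂)=(0.448550, 0.003937)
  term(m=-3) = (-0.004674, -0.001359)   from Y*(Ω₁)=(-0.012349, -0.022124), Y(Ω₂)=(0.136738, -0.134949)
  term(m=-2) = (-0.083609, -0.015958)   from Y*(Ω₁)=(-0.059460, 0.319122), Y(Ω₂)=(-0.001151, 0.262211)
  term(m=-1) = (-0.021733, -0.002055)   from Y*(Ω₁)=(-0.051868, 0.043096), Y(Ω₂)=(0.228395, 0.229400)
  term(m=+0) = (-0.054490, 0.000000)   from Y*(Ω₁)=(0.314373, -0.000000), Y(Ω₂)=(-0.173328, 0.000000)
  term(m=+1) = (-0.021733, 0.002055)   from Y*(Ω₁)=(0.051868, 0.043096), Y(Ω₂)=(-0.228395, 0.229400)
  term(m=+2) = (-0.083609, 0.015958)   from Y*(Ω₁)=(-0.059460, -0.319122), Y(Ω₂)=(-0.001151, -0.262211)
  term(m=+3) = (-0.004674, 0.001359)   from Y*(Ω₁)=(0.012349, -0.022124), Y(Ω₂)=(-0.136738, -0.134949)
  term(m=+4) = (-0.146639, 0.058094)   from Y*(Ω₁)=(-0.328029, 0.126635), Y(Ω₂)=(0.448550, -0.003937)
  term(m=+5) = (-0.028377, 0.014468)   from Y*(Ω₁)=(0.081714, 0.027522), Y(Ω₂)=(-0.258337, 0.264070)
  term(m=+6) = (0.055649, -0.035340)   from Y*(Ω₁)=(0.195564, 0.317096), Y(Ω₂)=(-0.002330, -0.176932)
  term(m=+7) = (0.015692, -0.012181)   from Y*(Ω₁)=(0.057289, -0.404600), Y(Ω₂)=(0.034899, 0.033843)
Total Σ_m = (-0.481871, -0.000000). Multiply by 0.837758: (-0.403691, -0.000000). P_7(cos γ) = -0.403691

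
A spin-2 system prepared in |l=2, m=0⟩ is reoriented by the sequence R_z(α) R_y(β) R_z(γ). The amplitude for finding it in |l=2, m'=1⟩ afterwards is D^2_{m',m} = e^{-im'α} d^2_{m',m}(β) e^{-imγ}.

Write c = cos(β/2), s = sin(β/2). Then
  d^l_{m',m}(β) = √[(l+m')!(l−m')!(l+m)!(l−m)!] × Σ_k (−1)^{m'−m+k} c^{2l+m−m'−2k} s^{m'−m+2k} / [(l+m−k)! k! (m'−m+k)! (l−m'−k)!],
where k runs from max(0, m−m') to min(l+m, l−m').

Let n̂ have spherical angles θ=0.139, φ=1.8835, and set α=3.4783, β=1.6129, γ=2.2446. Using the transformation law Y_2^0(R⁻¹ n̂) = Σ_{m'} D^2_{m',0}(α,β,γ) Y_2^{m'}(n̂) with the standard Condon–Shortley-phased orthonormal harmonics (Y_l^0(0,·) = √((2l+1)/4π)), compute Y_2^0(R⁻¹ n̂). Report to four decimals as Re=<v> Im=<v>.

Re=-0.3135 Im=0.0000

Need the full column D^2_{m',0} for m'=−2..2 at α=3.4783, β=1.6129, γ=2.2446.
cos(β/2)=0.692065, sin(β/2)=0.721835
d^2_{-2,0}: single k=2 term ⇒ +0.611288;  D = +0.477841+0.381235i
d^2_{-1,0}: k∈[1..2] ⇒ +0.586077 -0.637582 = -0.051505;  D = +0.048613+0.017016i
d^2_{0,0}: k∈[0..2] ⇒ +0.229397 -0.998228 +0.271489 = -0.497342;  D = -0.497342+0.000000i
d^2_{1,0}: k∈[0..1] ⇒ -0.586077 +0.637582 = +0.051505;  D = -0.048613+0.017016i
d^2_{2,0}: single k=0 term ⇒ +0.611288;  D = +0.477841-0.381235i
Y_2^{m'}(θ=0.139,φ=1.8835) and Σ D·Y over m':
  (+0.4778+0.3812i)·(-0.0060+0.0043i)  (+0.0486+0.0170i)·(-0.0326-0.1009i)  (-0.4973+0.0000i)·(+0.6126+0.0000i)  (-0.0486+0.0170i)·(+0.0326-0.1009i)  (+0.4778-0.3812i)·(-0.0060-0.0043i)
Y_2^0(R⁻¹ n̂) = -0.313475+0.000000i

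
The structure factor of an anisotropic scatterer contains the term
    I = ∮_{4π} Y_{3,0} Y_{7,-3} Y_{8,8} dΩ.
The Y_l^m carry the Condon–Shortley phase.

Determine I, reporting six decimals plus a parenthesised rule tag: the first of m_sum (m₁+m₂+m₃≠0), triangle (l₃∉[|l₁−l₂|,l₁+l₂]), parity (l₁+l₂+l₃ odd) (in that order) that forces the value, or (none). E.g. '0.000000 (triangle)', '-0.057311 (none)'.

Σmᵢ = 5 ≠ 0, so the φ-integral vanishes; I = 0

0.000000 (m_sum)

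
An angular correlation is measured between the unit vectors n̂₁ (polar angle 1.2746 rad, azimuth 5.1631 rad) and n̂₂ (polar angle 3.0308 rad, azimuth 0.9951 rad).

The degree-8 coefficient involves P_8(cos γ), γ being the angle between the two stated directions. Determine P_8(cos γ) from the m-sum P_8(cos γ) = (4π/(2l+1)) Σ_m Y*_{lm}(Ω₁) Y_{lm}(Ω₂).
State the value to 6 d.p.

-0.279301

Summing Y*_{l m}(θ₁,φ₁)·Y_{l m}(θ₂,φ₂) over m ∈ [−8, 8]; prefactor 4π/(2·8+1) = 0.739198:
  m=-8: Y*=-0.322796-0.161579i  Y=-0.000000-0.000000i  product -0.000000+0.000000i
  m=-7: Y*=+0.005898-0.440604i  Y=-0.000000+0.000000i  product +0.000000+0.000000i
  m=-6: Y*=+0.072558-0.033922i  Y=+0.000009+0.000003i  product +0.000001-0.000000i
  m=-5: Y*=-0.253815-0.206411i  Y=-0.000041-0.000152i  product -0.000021+0.000047i
  m=-4: Y*=+0.048394-0.204794i  Y=-0.001309+0.001457i  product +0.000235+0.000339i
  m=-3: Y*=-0.232563+0.051679i  Y=+0.017815+0.002807i  product -0.004288+0.000268i
  m=-2: Y*=-0.157814-0.199453i  Y=-0.047996-0.107648i  product -0.013896+0.026561i
  m=-1: Y*=-0.084604+0.174826i  Y=-0.266225+0.410186i  product -0.049187-0.081246i
  m=+0: Y*=-0.264749-0.000000i  Y=+0.919848+0.000000i  product -0.243529-0.000000i
  m=+1: Y*=+0.084604+0.174826i  Y=+0.266225+0.410186i  product -0.049187+0.081246i
  m=+2: Y*=-0.157814+0.199453i  Y=-0.047996+0.107648i  product -0.013896-0.026561i
  m=+3: Y*=+0.232563+0.051679i  Y=-0.017815+0.002807i  product -0.004288-0.000268i
  m=+4: Y*=+0.048394+0.204794i  Y=-0.001309-0.001457i  product +0.000235-0.000339i
  m=+5: Y*=+0.253815-0.206411i  Y=+0.000041-0.000152i  product -0.000021-0.000047i
  m=+6: Y*=+0.072558+0.033922i  Y=+0.000009-0.000003i  product +0.000001+0.000000i
  m=+7: Y*=-0.005898-0.440604i  Y=+0.000000+0.000000i  product +0.000000-0.000000i
  m=+8: Y*=-0.322796+0.161579i  Y=-0.000000+0.000000i  product -0.000000-0.000000i
Total Σ_m = -0.377843-0.000000i. Multiply by 0.739198: -0.279301-0.000000i. P_8(cos γ) = -0.279301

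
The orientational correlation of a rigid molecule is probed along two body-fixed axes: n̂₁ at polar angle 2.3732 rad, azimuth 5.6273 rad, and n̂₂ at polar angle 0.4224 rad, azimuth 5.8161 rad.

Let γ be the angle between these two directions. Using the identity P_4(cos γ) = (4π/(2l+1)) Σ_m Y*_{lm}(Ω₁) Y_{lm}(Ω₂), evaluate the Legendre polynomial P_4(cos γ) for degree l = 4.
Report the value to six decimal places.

Addition theorem: P_4(cos γ) = (4π/9) Σ_m Y*_{lm}(Ω₁) Y_{lm}(Ω₂), m = −4…4:
  [-4]  conj(Y_{4,-4})(Ω₁) = (-0.089691, -0.051122) ; Y_{4,-4}(Ω₂) = (-0.003664, 0.011950) ; Δ = (0.000940, -0.000884)
  [-3]  conj(Y_{4,-3})(Ω₁) = (0.116770, 0.278623) ; Y_{4,-3}(Ω₂) = (0.013272, 0.077528) ; Δ = (-0.020051, 0.012751)
  [-2]  conj(Y_{4,-2})(Ω₁) = (0.108389, -0.409048) ; Y_{4,-2}(Ω₂) = (0.161213, 0.218058) ; Δ = (0.106670, -0.042309)
  [-1]  conj(Y_{4,-1})(Ω₁) = (-0.115975, 0.089247) ; Y_{4,-1}(Ω₂) = (0.445980, 0.224910) ; Δ = (-0.071795, 0.013718)
  [+0]  conj(Y_{4,0})(Ω₁) = (-0.333740, -0.000000) ; Y_{4,0}(Ω₂) = (0.239727, 0.000000) ; Δ = (-0.080006, -0.000000)
  [+1]  conj(Y_{4,1})(Ω₁) = (0.115975, 0.089247) ; Y_{4,1}(Ω₂) = (-0.445980, 0.224910) ; Δ = (-0.071795, -0.013718)
  [+2]  conj(Y_{4,2})(Ω₁) = (0.108389, 0.409048) ; Y_{4,2}(Ω₂) = (0.161213, -0.218058) ; Δ = (0.106670, 0.042309)
  [+3]  conj(Y_{4,3})(Ω₁) = (-0.116770, 0.278623) ; Y_{4,3}(Ω₂) = (-0.013272, 0.077528) ; Δ = (-0.020051, -0.012751)
  [+4]  conj(Y_{4,4})(Ω₁) = (-0.089691, 0.051122) ; Y_{4,4}(Ω₂) = (-0.003664, -0.011950) ; Δ = (0.000940, 0.000884)
Total Σ_m = (-0.048480, 0.000000). Multiply by 1.396263: (-0.067691, 0.000000). P_4(cos γ) = -0.067691

-0.067691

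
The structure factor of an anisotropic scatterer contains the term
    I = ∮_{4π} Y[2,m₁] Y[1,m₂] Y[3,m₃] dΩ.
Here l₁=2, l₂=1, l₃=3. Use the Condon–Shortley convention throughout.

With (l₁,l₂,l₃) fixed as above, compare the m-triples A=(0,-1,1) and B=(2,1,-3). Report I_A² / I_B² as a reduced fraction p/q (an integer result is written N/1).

2/5

Shared (l₁,l₂,l₃)=(2,1,3): N and (l;000)² cancel in I_A²/I_B².
A: Δ = 0!·4!·2!/7! = 1/105; Racah Σ t=0..0: t=0:+1/8 = 1/8; ⇒ 3j(2 1 3; 0 -1 1)² = 2/35, sgn +1
B: Δ = 0!·4!·2!/7! = 1/105; Racah Σ t=0..0: t=0:+1/48 = 1/48; ⇒ 3j(2 1 3; 2 1 -3)² = 1/7, sgn +1
I_A²/I_B² = (2/35)/(1/7) = 2/5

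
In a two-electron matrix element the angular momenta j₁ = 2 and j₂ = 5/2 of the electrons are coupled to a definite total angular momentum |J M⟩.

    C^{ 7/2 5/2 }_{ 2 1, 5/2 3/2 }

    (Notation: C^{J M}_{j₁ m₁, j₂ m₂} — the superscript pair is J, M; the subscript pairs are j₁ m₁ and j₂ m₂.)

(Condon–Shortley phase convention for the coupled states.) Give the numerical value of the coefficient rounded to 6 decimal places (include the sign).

-0.125988

triangle: 1!·3!·4!/9! = 144/362880
(j±m)!: 3!·1!·4!·1!·6!·1! = 103680
prefactor² = (2J+1)·Δ·N² = 2304/7
  k=0: +1/(0!·1!·1!·4!·2!·0!) = 1/48
  k=1: −1/(1!·0!·0!·3!·3!·1!) = -1/36
Σ = -1/144  ⇒  CG² = 2304/7·(-1/144)² = 1/63
CG = −√(1/63) = -0.125988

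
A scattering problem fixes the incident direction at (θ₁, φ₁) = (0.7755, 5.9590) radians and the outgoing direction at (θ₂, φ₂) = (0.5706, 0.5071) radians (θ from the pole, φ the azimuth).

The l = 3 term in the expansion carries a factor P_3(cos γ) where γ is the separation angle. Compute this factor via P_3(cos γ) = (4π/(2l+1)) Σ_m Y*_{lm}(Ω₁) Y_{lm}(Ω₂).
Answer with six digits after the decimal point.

0.283182

Addition theorem: P_3(cos γ) = (4π/7) Σ_m Y*_{lm}(Ω₁) Y_{lm}(Ω₂), m = −3…3:
  term(m=-3) = -0.007506-0.005679i   from Y*(Ω₁)=+0.080622-0.118291i, Y(Ω₂)=+0.003253-0.065667i
  term(m=-2) = -0.008225-0.089369i   from Y*(Ω₁)=+0.285081-0.215988i, Y(Ω₂)=+0.132564-0.213051i
  term(m=-1) = +0.104806-0.114895i   from Y*(Ω₁)=+0.332310-0.111670i, Y(Ω₂)=+0.387781-0.215435i
  term(m=+0) = -0.020407-0.000000i   from Y*(Ω₁)=-0.120050-0.000000i, Y(Ω₂)=+0.169986+0.000000i
  term(m=+1) = +0.104806+0.114895i   from Y*(Ω₁)=-0.332310-0.111670i, Y(Ω₂)=-0.387781-0.215435i
  term(m=+2) = -0.008225+0.089369i   from Y*(Ω₁)=+0.285081+0.215988i, Y(Ω₂)=+0.132564+0.213051i
  term(m=+3) = -0.007506+0.005679i   from Y*(Ω₁)=-0.080622-0.118291i, Y(Ω₂)=-0.003253-0.065667i
Σ over m = +0.157744-0.000000i; ×(4π/7) → +0.283182-0.000000i. Real part: 0.283182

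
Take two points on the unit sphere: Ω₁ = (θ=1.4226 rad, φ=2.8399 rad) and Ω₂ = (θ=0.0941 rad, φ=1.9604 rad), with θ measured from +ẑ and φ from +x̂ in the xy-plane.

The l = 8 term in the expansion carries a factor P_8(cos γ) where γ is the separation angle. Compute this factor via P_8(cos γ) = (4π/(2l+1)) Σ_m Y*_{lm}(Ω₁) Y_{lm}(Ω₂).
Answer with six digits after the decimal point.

Term-by-term m-sum for l=8 (normalisation 4π/17 = 0.739198):
  m=-8: (-0.352282-0.314029i) × (-0.000000-0.000000i) = +0.000000+0.000000i  (running Σ = +0.000000+0.000000i)
  m=-7: (+0.145147+0.241566i) × (+0.000000-0.000000i) = +0.000000-0.000000i  (running Σ = +0.000000-0.000000i)
  m=-6: (+0.056214+0.230348i) × (+0.000002+0.000003i) = -0.000000+0.000001i  (running Σ = -0.000000+0.000001i)
  m=-5: (+0.018920-0.303135i) × (-0.000065+0.000026i) = +0.000007+0.000020i  (running Σ = +0.000006+0.000021i)
  m=-4: (+0.053482-0.140370i) × (+0.000013-0.001031i) = -0.000144-0.000057i  (running Σ = -0.000138-0.000036i)
  m=-3: (-0.188939+0.240592i) × (+0.010319+0.004387i) = -0.003005+0.001654i  (running Σ = -0.003143+0.001618i)
  m=-2: (-0.090159+0.062130i) × (-0.061730+0.060971i) = +0.001777-0.009332i  (running Σ = -0.001366-0.007714i)
  m=-1: (+0.291090-0.090585i) × (-0.162803-0.396509i) = -0.083308-0.100672i  (running Σ = -0.084674-0.108387i)
  m=0: (+0.097234-0.000000i) × (+0.984916+0.000000i) = +0.095767+0.000000i  (running Σ = +0.011094-0.108387i)
  m=1: (-0.291090-0.090585i) × (+0.162803-0.396509i) = -0.083308+0.100672i  (running Σ = -0.072214-0.007714i)
  m=2: (-0.090159-0.062130i) × (-0.061730-0.060971i) = +0.001777+0.009332i  (running Σ = -0.070437+0.001618i)
  m=3: (+0.188939+0.240592i) × (-0.010319+0.004387i) = -0.003005-0.001654i  (running Σ = -0.073442-0.000036i)
  m=4: (+0.053482+0.140370i) × (+0.000013+0.001031i) = -0.000144+0.000057i  (running Σ = -0.073586+0.000021i)
  m=5: (-0.018920-0.303135i) × (+0.000065+0.000026i) = +0.000007-0.000020i  (running Σ = -0.073580+0.000001i)
  m=6: (+0.056214-0.230348i) × (+0.000002-0.000003i) = -0.000000-0.000001i  (running Σ = -0.073580-0.000000i)
  m=7: (-0.145147+0.241566i) × (-0.000000-0.000000i) = +0.000000+0.000000i  (running Σ = -0.073580+0.000000i)
  m=8: (-0.352282+0.314029i) × (-0.000000+0.000000i) = +0.000000-0.000000i  (running Σ = -0.073580+0.000000i)
Accumulated sum -0.073580+0.000000i; after 4π/(2l+1) scaling, -0.054390+0.000000i ⇒ P_8 = -0.054390

-0.054390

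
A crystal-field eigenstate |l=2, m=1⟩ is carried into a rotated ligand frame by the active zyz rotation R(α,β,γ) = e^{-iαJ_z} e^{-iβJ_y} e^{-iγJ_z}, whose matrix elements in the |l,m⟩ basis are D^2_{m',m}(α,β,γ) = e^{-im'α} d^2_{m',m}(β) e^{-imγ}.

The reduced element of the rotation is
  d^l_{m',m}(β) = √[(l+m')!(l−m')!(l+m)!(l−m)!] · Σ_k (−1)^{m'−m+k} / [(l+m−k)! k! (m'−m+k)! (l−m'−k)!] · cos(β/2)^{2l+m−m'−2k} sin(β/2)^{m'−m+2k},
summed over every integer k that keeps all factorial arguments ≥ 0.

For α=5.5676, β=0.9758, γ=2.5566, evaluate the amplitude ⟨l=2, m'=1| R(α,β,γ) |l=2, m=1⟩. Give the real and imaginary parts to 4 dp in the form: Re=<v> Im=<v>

First d^2_{1,1}(β=0.9758), then the phase factors e^{-i(1)α} and e^{-i(1)γ}:
With c≡cos(β/2)=0.883319 and s≡sin(β/2)=0.468772, N=[6·1·6·1]^{1/2}=6.000000
k∈{0,1} keeps every argument non-negative
  k=0: (−1)^0·6.0000/(6)·0.8833^4·0.4688^0 = +0.608795
  k=1: (−1)^1·6.0000/(2)·0.8833^2·0.4688^2 = -0.514375
d^2_{1,1}(0.9758) = +0.608795 -0.514375 = +0.094420
Attach z-rotation phases: D = e^{-i(1)(5.5676)}·(+0.094420)·e^{-i(1)(2.5566)} = -0.025205-0.090993i

Re=-0.0252 Im=-0.0910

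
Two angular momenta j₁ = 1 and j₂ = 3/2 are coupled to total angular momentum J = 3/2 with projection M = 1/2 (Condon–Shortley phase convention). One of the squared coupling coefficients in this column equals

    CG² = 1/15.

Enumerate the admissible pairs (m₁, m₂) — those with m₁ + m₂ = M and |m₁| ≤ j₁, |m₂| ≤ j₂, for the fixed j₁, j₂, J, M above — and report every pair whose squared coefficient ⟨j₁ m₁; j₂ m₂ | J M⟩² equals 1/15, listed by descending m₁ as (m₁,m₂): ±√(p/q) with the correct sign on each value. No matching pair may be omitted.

Admissible pairs with m₁+m₂ = M = 1/2: (-1,3/2), (0,1/2), (1,-1/2)
  (m₁,m₂)=(1,-1/2): CG² = 8/15, CG = +√(8/15)
  (m₁,m₂)=(0,1/2): CG² = 1/15, CG = −√(1/15)   ← matches the target
  (m₁,m₂)=(-1,3/2): CG² = 2/5, CG = −√(2/5)
Pairs with CG² = 1/15: (0,1/2): −√(1/15)

(0,1/2): −√(1/15)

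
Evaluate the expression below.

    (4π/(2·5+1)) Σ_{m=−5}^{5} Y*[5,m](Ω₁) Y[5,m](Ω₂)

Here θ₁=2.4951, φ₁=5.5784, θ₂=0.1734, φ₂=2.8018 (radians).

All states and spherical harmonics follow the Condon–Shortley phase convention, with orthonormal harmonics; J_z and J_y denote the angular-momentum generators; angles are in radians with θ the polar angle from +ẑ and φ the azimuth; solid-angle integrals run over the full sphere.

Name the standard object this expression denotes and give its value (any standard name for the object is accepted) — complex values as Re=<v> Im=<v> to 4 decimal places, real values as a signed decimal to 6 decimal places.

This sum is the spherical-harmonic addition theorem: it equals the Legendre polynomial P_l(cos γ) of the angle γ between the two directions.
Addition theorem: P_5(cos γ) = (4π/11) Σ_m Y*_{lm}(Ω₁) Y_{lm}(Ω₂), m = −5…5:
  m=-5: Y*=-0.03416 + 0.01374j  Y=0.00001 - 0.00007j  product 0.00000 + 0.00000j
  m=-4: Y*=0.14631 + 0.04889j  Y=0.00027 + 0.00125j  product -0.00002 + 0.00020j
  m=-3: Y*=-0.18515 - 0.30640j  Y=-0.00720 - 0.01170j  product -0.00225 + 0.00437j
  m=-2: Y*=-0.07182 + 0.44158j  Y=0.07385 + 0.05967j  product -0.03165 + 0.02833j
  m=-1: Y*=0.08888 - 0.07559j  Y=-0.37434 - 0.13233j  product -0.04327 + 0.01654j
  m=+0: Y*=0.37576 + 0.00000j  Y=0.73597 + 0.00000j  product 0.27655 + 0.00000j
  m=+1: Y*=-0.08888 - 0.07559j  Y=0.37434 - 0.13233j  product -0.04327 - 0.01654j
  m=+2: Y*=-0.07182 - 0.44158j  Y=0.07385 - 0.05967j  product -0.03165 - 0.02833j
  m=+3: Y*=0.18515 - 0.30640j  Y=0.00720 - 0.01170j  product -0.00225 - 0.00437j
  m=+4: Y*=0.14631 - 0.04889j  Y=0.00027 - 0.00125j  product -0.00002 - 0.00020j
  m=+5: Y*=0.03416 + 0.01374j  Y=-0.00001 - 0.00007j  product 0.00000 - 0.00000j
Accumulated sum 0.12214 - 0.00000j; after 4π/(2l+1) scaling, 0.13954 - 0.00000j ⇒ P_5 = 0.139537

Legendre polynomial (addition theorem), +0.139537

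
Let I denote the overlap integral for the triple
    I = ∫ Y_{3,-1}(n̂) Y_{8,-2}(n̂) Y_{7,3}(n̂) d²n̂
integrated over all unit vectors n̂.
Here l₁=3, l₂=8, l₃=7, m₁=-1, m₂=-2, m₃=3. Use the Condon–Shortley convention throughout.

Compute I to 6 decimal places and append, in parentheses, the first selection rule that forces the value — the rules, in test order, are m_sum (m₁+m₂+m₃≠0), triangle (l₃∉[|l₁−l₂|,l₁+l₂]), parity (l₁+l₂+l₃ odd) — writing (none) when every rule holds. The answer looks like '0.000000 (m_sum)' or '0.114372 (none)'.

-0.104118 (none)

m-sum 0 ✓  L=18 even ✓  5≤7≤11 ✓
Π(2lᵢ+1) = 7×17×15 = 1785
triangle coeff Δ(3,8,7) = 1/5290740
Σ_t [1,3]: t=1:−1/7257600 t=2:+1/2073600 t=3:−1/7257600 = 1/4838400
(3j)²=252/20995 [(3 8 7; 0 0 0)], sign=-1
Σ_t [2,4]: t=2:+1/7741440 t=3:−1/13063680 t=4:+1/348364800 = 29/522547200
(3j)²=1682/264537 [(3 8 7; -1 -2 3)], sign=+1
⇒ 4πI² = 141288/1037153
I = (-1)√(141288/1037153/(4π)) = -0.10411811
No selection rule forces the value: the integral is nonzero (none).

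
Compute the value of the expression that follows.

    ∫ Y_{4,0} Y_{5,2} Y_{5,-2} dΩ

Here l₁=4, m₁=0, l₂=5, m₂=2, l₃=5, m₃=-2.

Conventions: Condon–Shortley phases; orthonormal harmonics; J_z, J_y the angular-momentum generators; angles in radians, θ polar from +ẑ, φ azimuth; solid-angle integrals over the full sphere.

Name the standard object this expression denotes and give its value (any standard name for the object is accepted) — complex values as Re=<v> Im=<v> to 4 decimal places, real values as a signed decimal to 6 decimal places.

This is a Gaunt coefficient — the integral of a triple product of spherical harmonics over the sphere.
Rules hold: Σm=0, L=14 even, 1≤5≤9.
N = 9·11·11 = 1089
Δ = 4!·4!·6!/15! = 1/3153150
Racah Σ t=0..4: t=0:+1/69120 t=1:−1/1728 t=2:+1/576 t=3:−1/1728 t=4:+1/69120 = 7/11520
⇒ 3j(4 5 5; 0 0 0)² = 2/143, sgn -1
Racah Σ t=1..4: t=1:−1/25920 t=2:+1/1920 t=3:−1/1728 t=4:+1/20736 = -1/20736
⇒ 3j(4 5 5; 0 2 -2)² = 1/2574, sgn +1
4πI² = N·(3j₀)²·(3jₘ)² = 1/169
I = -1·√(0.00591716/4π) = -0.02169960

Gaunt coefficient, -0.021700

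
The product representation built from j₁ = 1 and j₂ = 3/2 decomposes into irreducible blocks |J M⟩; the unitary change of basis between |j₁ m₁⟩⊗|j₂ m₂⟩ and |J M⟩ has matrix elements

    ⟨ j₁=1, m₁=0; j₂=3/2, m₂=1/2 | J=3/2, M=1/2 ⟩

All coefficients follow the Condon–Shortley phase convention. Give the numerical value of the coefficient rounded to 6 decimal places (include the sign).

triangle: 1!×1!×2!/5! = 2/120
(j±m)!: 1!×1!×2!×1!×2!×1! = 4
prefactor² = (2J+1)×Δ×N² = 4/15
  k=0: +1/(0!×1!×1!×2!×0!×0!) = 1/2
  k=1: −1/(1!×0!×0!×1!×1!×1!) = -1
Σ = -1/2  ⇒  CG² = 4/15×(-1/2)² = 1/15
CG = −√(1/15) = -0.258199

-0.258199  (= −√(1/15))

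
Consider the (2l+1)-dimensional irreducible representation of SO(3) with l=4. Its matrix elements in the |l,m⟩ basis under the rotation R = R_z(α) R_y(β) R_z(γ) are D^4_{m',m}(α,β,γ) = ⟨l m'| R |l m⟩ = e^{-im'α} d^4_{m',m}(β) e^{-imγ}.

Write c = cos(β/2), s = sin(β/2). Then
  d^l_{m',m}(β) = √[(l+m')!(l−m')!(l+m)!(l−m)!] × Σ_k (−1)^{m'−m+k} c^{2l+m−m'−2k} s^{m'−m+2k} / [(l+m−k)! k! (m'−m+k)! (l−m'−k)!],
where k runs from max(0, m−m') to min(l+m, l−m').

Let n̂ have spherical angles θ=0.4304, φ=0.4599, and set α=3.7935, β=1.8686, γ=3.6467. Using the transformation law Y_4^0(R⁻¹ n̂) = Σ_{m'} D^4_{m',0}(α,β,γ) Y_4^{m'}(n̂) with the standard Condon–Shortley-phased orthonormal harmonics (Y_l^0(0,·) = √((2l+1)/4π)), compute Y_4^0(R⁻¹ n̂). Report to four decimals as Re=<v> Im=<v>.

Need the full column D^4_{m',0} for m'=−4..4 at α=3.7935, β=1.8686, γ=3.6467.
cos(β/2)=0.594382, sin(β/2)=0.804183
d^4_{-4,0}: single k=4 term ⇒ +0.436747;  D = -0.375951+0.222282i
d^4_{-3,0}: k∈[3..4] ⇒ +0.456515 -0.835670 = -0.379155;  D = -0.142369+0.351411i
d^4_{-2,0}: k∈[2..4] ⇒ +0.270535 -1.320599 +0.906529 = -0.143536;  D = -0.037868-0.138450i
d^4_{-1,0}: k∈[1..4] ⇒ +0.094260 -1.035280 +1.895122 -0.578183 = +0.375919;  D = -0.298829-0.228071i
d^4_{0,0}: k∈[0..4] ⇒ +0.015578 -0.456270 +1.879246 -1.528905 +0.174920 = +0.084570;  D = +0.084570+0.000000i
d^4_{1,0}: k∈[0..3] ⇒ -0.094260 +1.035280 -1.895122 +0.578183 = -0.375919;  D = +0.298829-0.228071i
d^4_{2,0}: k∈[0..2] ⇒ +0.270535 -1.320599 +0.906529 = -0.143536;  D = -0.037868+0.138450i
d^4_{3,0}: k∈[0..1] ⇒ -0.456515 +0.835670 = +0.379155;  D = +0.142369+0.351411i
d^4_{4,0}: single k=0 term ⇒ +0.436747;  D = -0.375951-0.222282i
Y_4^{m'}(θ=0.4304,φ=0.4599) and Σ D·Y over m':
  (-0.3760+0.2223i)·(-0.0036-0.0129i)  (-0.1424+0.3514i)·(+0.0157-0.0811i)  (-0.0379-0.1385i)·(+0.1687-0.2215i)  (-0.2988-0.2281i)·(+0.4471-0.2215i)  (+0.0846+0.0000i)·(+0.2219+0.0000i)  (+0.2988-0.2281i)·(-0.4471-0.2215i)  (-0.0379+0.1385i)·(+0.1687+0.2215i)  (+0.1424+0.3514i)·(-0.0157-0.0811i)  (-0.3760-0.2223i)·(-0.0036+0.0129i)
Y_4^0(R⁻¹ n̂) = -0.362613-0.000000i

Re=-0.3626 Im=0.0000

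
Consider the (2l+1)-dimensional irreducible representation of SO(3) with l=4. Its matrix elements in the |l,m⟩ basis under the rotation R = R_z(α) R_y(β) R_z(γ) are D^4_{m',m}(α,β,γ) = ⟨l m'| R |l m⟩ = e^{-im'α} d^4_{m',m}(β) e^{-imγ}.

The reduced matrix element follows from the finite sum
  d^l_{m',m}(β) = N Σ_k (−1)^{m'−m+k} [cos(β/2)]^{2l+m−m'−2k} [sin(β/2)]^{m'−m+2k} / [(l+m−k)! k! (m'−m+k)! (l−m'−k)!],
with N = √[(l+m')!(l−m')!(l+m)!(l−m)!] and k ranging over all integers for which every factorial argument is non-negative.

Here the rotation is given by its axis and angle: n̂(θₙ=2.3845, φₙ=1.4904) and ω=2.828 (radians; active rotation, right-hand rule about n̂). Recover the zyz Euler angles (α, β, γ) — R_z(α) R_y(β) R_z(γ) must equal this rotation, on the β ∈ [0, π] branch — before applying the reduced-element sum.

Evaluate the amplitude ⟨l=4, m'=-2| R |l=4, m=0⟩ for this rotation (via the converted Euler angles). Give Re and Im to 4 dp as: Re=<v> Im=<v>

Re=0.3620 Im=0.0992

Axis–angle → zyz. n̂ = (sinθₙcosφₙ, sinθₙsinφₙ, cosθₙ) = (+0.055158, +0.684593, -0.726836), ω = 2.8280.
R = I cosω + sinω [n̂]ₓ + (1−cosω) n̂n̂ᵀ gives
  R = [-0.945295, +0.297892, +0.132956; -0.150533, -0.036753, -0.987922; -0.289408, -0.953892, +0.079585]
β = atan2(√(R₁₃²+R₂₃²), R₃₃) = 1.491127; α = atan2(R₂₃, R₁₃) mod 2π = 4.846167; γ = atan2(R₃₂, −R₃₁) mod 2π = 5.006959
D^4_{-2,0}(4.8462,1.4911,5.0070) = e^{-i·-2·4.8462}·d^4_{-2,0}(1.4911)·e^{-i·0·5.0070}. Compute d first:
Half-angle: c=0.734706, s=0.678386. N=√(2·720·24·24)=910.735966
The bounds max(0,m−m')=2 and min(l+m,l−m')=4 give 3 terms
  k=2: (−1)^0·910.7360/(96)·0.7347^6·0.6784^2 = +0.686682
  k=3: (−1)^1·910.7360/(36)·0.7347^4·0.6784^4 = -1.561173
  k=4: (−1)^2·910.7360/(96)·0.7347^2·0.6784^6 = +0.499124
d^4_{-2,0}(1.4911) = +0.686682 -1.561173 +0.499124 = -0.375366
D = (-0.964420-0.264375i)·(-0.375366)·(+1.000000+0.000000i) = +0.362011+0.099237i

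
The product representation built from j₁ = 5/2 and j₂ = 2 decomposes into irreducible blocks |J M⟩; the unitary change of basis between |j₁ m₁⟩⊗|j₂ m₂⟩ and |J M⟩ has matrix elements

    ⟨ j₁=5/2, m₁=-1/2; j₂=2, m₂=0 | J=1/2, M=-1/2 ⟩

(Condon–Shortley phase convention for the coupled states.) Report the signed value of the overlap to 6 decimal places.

+0.447214

triangle: 4!·1!·0!/6! = 24/720
(j±m)!: 2!·3!·2!·2!·0!·1! = 48
prefactor² = (2J+1)·Δ·N² = 16/5
  k=2: +1/(2!·2!·1!·0!·0!·0!) = 1/4
Σ = 1/4  ⇒  CG² = 16/5·(1/4)² = 1/5
CG = +√(1/5) = +0.447214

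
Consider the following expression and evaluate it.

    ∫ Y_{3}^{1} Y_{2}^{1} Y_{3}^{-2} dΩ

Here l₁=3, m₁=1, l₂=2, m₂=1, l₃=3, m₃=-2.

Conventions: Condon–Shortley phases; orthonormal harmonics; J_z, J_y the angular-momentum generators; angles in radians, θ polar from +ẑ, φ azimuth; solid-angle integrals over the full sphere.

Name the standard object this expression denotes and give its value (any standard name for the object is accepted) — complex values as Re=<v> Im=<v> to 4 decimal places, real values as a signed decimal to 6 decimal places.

This is a Gaunt coefficient — the integral of a triple product of spherical harmonics over the sphere.
Checks pass: Σm=0; 8 even; l₃=3∈[1,5].
(2·3+1)(2·2+1)(2·3+1) = 245
Δ: 2! 4! 2! / 9! → 1/3780
sum: t=0:+1/24 t=1:−1/4 t=2:+1/24 = -1/6
3j²(3 2 3; 0 0 0) = Δ·Π!·Σ² = 4/105  (sign +1)
sum: t=1:−1/12 t=2:+1/48 = -1/16
3j²(3 2 3; 1 1 -2) = Δ·Π!·Σ² = 1/28  (sign +1)
combine: 4πI² = 245·4/105·1/28 = 1/3
take √, sign +1: I = 0.16286750

Gaunt coefficient, +0.162868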